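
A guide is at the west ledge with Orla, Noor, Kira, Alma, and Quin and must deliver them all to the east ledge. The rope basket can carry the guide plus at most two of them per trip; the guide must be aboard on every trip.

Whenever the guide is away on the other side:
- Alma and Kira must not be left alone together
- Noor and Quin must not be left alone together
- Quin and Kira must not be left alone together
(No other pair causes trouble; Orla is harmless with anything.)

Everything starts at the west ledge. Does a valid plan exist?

1. Guide goes to the east ledge with Kira and Noor.  [the west ledge: Alma, Orla, Quin | the east ledge: Kira, Noor]
2. Guide goes back to the west ledge alone.  [the west ledge: Alma, Orla, Quin | the east ledge: Kira, Noor]
3. Guide goes to the east ledge with Orla.  [the west ledge: Alma, Quin | the east ledge: Kira, Noor, Orla]
4. Guide goes back to the west ledge alone.  [the west ledge: Alma, Quin | the east ledge: Kira, Noor, Orla]
5. Guide goes to the east ledge with Alma and Quin.  [the west ledge: — | the east ledge: Alma, Kira, Noor, Orla, Quin]

Yes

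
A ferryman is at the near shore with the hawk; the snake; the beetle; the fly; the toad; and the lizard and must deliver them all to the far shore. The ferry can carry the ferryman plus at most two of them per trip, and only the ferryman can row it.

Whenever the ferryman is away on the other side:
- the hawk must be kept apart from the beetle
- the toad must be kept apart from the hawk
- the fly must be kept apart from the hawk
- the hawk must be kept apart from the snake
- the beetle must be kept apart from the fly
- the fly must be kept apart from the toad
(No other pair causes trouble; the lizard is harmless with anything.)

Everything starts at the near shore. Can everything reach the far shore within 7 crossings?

No

Counting alone: the ferryman can take at most 2 across per trip to the far shore, so moving all 6 needs at least 3 loaded trips out, with a return between consecutive ones — at least 5 crossings.
The safety rule pushes this higher. Following every safe sequence of crossings, the most of the 6 that can be at the far shore as the ferry arrives there on crossings 5, 7 is 4, 5 respectively — never all 6.
So the move cannot be finished within 7 crossings. (The shortest complete plan takes 9:)
1. Ferryman goes to the far shore with the fly and the hawk.  [the near shore: the beetle, the lizard, the snake, the toad | the far shore: the fly, the hawk]
2. Ferryman goes back to the near shore with the hawk.  [the near shore: the beetle, the hawk, the lizard, the snake, the toad | the far shore: the fly]
3. Ferryman goes to the far shore with the hawk and the snake.  [the near shore: the beetle, the lizard, the toad | the far shore: the fly, the hawk, the snake]
4. Ferryman goes back to the near shore with the hawk.  [the near shore: the beetle, the hawk, the lizard, the toad | the far shore: the fly, the snake]
5. Ferryman goes to the far shore with the hawk and the lizard.  [the near shore: the beetle, the toad | the far shore: the fly, the hawk, the lizard, the snake]
6. Ferryman goes back to the near shore with the hawk.  [the near shore: the beetle, the hawk, the toad | the far shore: the fly, the lizard, the snake]
7. Ferryman goes to the far shore with the beetle and the toad.  [the near shore: the hawk | the far shore: the beetle, the fly, the lizard, the snake, the toad]
8. Ferryman goes back to the near shore with the fly.  [the near shore: the fly, the hawk | the far shore: the beetle, the lizard, the snake, the toad]
9. Ferryman goes to the far shore with the fly and the hawk.  [the near shore: — | the far shore: the beetle, the fly, the hawk, the lizard, the snake, the toad]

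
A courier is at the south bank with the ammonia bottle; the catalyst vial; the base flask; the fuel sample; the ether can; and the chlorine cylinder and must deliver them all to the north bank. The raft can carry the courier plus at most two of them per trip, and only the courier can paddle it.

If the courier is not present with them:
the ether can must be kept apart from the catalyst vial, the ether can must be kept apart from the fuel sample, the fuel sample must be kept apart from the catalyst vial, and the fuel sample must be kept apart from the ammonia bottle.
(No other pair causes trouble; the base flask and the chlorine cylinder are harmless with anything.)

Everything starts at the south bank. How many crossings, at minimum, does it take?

9

Counting alone: the courier can take at most 2 across per trip to the north bank, so moving all 6 needs at least 3 loaded trips out, with a return between consecutive ones — at least 5 crossings.
The safety rule pushes this higher. Following every safe sequence of crossings, the most of the 6 that can be at the north bank as the raft arrives there on crossings 5, 7 is 4, 5 respectively — never all 6.
So no plan with fewer than 9 crossings exists, and this one achieves 9:
1. Courier goes to the north bank with the catalyst vial and the fuel sample.
2. Courier goes back to the south bank with the catalyst vial.
3. Courier goes to the north bank with the ammonia bottle and the catalyst vial.
4. Courier goes back to the south bank with the fuel sample.
5. Courier goes to the north bank with the base flask and the fuel sample.
6. Courier goes back to the south bank with the fuel sample.
7. Courier goes to the north bank with the chlorine cylinder and the fuel sample.
8. Courier goes back to the south bank with the fuel sample.
9. Courier goes to the north bank with the ether can and the fuel sample.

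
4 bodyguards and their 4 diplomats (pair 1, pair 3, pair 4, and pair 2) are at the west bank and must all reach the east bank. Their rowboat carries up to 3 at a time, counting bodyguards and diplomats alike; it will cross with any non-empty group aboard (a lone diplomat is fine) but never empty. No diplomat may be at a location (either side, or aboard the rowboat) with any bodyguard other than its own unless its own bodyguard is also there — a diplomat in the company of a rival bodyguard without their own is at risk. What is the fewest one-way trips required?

9

Counting alone: each trip to the east bank takes at most 3 across and each return brings at least 1 back, so after t trips out (and t−1 returns) at most 3t − (t−1) of the 8 are across; that first reaches 8 at t = 4, so at least 7 crossings are needed.
The safety rule pushes this higher. Following every safe sequence of crossings, the most of the 8 that can be at the east bank as the rowboat arrives there on crossing 7 is 7 — never all 8.
So no plan with fewer than 9 crossings exists, and this one achieves 9:
1. bodyguard 1 and diplomat 1 cross → the east bank.
2. bodyguard 1 crosses ← the west bank.
3. bodyguard 1, bodyguard 3, and diplomat 3 cross → the east bank.
4. bodyguard 1 and diplomat 1 cross ← the west bank.
5. bodyguard 1, bodyguard 2, and bodyguard 4 cross → the east bank.
6. diplomat 3 crosses ← the west bank.
7. diplomat 1 and diplomat 3 cross → the east bank.
8. diplomat 1 crosses ← the west bank.
9. diplomat 1, diplomat 2, and diplomat 4 cross → the east bank.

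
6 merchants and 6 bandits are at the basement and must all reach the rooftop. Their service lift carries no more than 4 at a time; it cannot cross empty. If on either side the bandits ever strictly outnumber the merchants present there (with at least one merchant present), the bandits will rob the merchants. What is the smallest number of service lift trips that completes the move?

Counting alone: each trip to the rooftop takes at most 4 across and each return brings at least 1 back, so after t trips out (and t−1 returns) at most 4t − (t−1) of the 12 are across; that first reaches 12 at t = 4, so at least 7 crossings are needed.
The safety rule pushes this higher. Following every safe sequence of crossings, the most of the 12 that can be at the rooftop as the service lift arrives there on crossing 7 is 11 — never all 12.
So no plan with fewer than 9 crossings exists, and this one achieves 9:
1. 2 bandits → the rooftop.  (the basement: 6M 4B; the rooftop: 0M 2B)
2. 1 bandit ← the basement.  (the basement: 6M 5B; the rooftop: 0M 1B)
3. 4 bandits → the rooftop.  (the basement: 6M 1B; the rooftop: 0M 5B)
4. 1 bandit ← the basement.  (the basement: 6M 2B; the rooftop: 0M 4B)
5. 4 merchants → the rooftop.  (the basement: 2M 2B; the rooftop: 4M 4B)
6. 1 merchant and 1 bandit ← the basement.  (the basement: 3M 3B; the rooftop: 3M 3B)
7. 2 merchants and 2 bandits → the rooftop.  (the basement: 1M 1B; the rooftop: 5M 5B)
8. 1 merchant and 1 bandit ← the basement.  (the basement: 2M 2B; the rooftop: 4M 4B)
9. 2 merchants and 2 bandits → the rooftop.  (the basement: 0M 0B; the rooftop: 6M 6B)

9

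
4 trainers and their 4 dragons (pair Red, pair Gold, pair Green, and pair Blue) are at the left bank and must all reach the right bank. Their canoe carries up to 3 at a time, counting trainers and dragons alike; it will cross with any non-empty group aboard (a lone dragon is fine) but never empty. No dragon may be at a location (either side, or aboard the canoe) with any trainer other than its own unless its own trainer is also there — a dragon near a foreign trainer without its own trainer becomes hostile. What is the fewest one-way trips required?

Counting alone: each trip to the right bank takes at most 3 across and each return brings at least 1 back, so after t trips out (and t−1 returns) at most 3t − (t−1) of the 8 are across; that first reaches 8 at t = 4, so at least 7 crossings are needed.
The safety rule pushes this higher. Following every safe sequence of crossings, the most of the 8 that can be at the right bank as the canoe arrives there on crossing 7 is 7 — never all 8.
So no plan with fewer than 9 crossings exists, and this one achieves 9:
1. dragon Red and trainer Red cross → the right bank.
2. trainer Red crosses ← the left bank.
3. dragon Gold, trainer Gold, and trainer Red cross → the right bank.
4. dragon Red and trainer Red cross ← the left bank.
5. trainer Blue, trainer Green, and trainer Red cross → the right bank.
6. dragon Gold crosses ← the left bank.
7. dragon Gold and dragon Red cross → the right bank.
8. dragon Red crosses ← the left bank.
9. dragon Blue, dragon Green, and dragon Red cross → the right bank.

9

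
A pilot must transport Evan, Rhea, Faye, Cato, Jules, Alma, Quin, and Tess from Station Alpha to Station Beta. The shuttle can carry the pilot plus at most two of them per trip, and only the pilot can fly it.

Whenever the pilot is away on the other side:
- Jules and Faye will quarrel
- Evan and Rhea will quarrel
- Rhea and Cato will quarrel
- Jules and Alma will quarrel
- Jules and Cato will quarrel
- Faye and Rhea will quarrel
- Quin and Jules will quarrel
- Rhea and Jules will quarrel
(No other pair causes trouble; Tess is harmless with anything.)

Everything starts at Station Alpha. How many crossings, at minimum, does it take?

13

Counting alone: the pilot can take at most 2 across per trip to Station Beta, so moving all 8 needs at least 4 loaded trips out, with a return between consecutive ones — at least 7 crossings.
The safety rule pushes this higher. Following every safe sequence of crossings, the most of the 8 that can be at Station Beta as the shuttle arrives there on crossings 7, 9, 11 is 5, 6, 7 respectively — never all 8.
So no plan with fewer than 13 crossings exists, and this one achieves 13:
1. Pilot goes to Station Beta with Jules and Rhea.  [Station Alpha: Alma, Cato, Evan, Faye, Quin, Tess | Station Beta: Jules, Rhea]
2. Pilot goes back to Station Alpha with Rhea.  [Station Alpha: Alma, Cato, Evan, Faye, Quin, Rhea, Tess | Station Beta: Jules]
3. Pilot goes to Station Beta with Evan and Rhea.  [Station Alpha: Alma, Cato, Faye, Quin, Tess | Station Beta: Evan, Jules, Rhea]
4. Pilot goes back to Station Alpha with Rhea.  [Station Alpha: Alma, Cato, Faye, Quin, Rhea, Tess | Station Beta: Evan, Jules]
5. Pilot goes to Station Beta with Rhea and Tess.  [Station Alpha: Alma, Cato, Faye, Quin | Station Beta: Evan, Jules, Rhea, Tess]
6. Pilot goes back to Station Alpha with Rhea.  [Station Alpha: Alma, Cato, Faye, Quin, Rhea | Station Beta: Evan, Jules, Tess]
7. Pilot goes to Station Beta with Cato and Faye.  [Station Alpha: Alma, Quin, Rhea | Station Beta: Cato, Evan, Faye, Jules, Tess]
8. Pilot goes back to Station Alpha with Jules.  [Station Alpha: Alma, Jules, Quin, Rhea | Station Beta: Cato, Evan, Faye, Tess]
9. Pilot goes to Station Beta with Alma and Jules.  [Station Alpha: Quin, Rhea | Station Beta: Alma, Cato, Evan, Faye, Jules, Tess]
10. Pilot goes back to Station Alpha with Jules.  [Station Alpha: Jules, Quin, Rhea | Station Beta: Alma, Cato, Evan, Faye, Tess]
11. Pilot goes to Station Beta with Quin and Rhea.  [Station Alpha: Jules | Station Beta: Alma, Cato, Evan, Faye, Quin, Rhea, Tess]
12. Pilot goes back to Station Alpha with Rhea.  [Station Alpha: Jules, Rhea | Station Beta: Alma, Cato, Evan, Faye, Quin, Tess]
13. Pilot goes to Station Beta with Jules and Rhea.  [Station Alpha: — | Station Beta: Alma, Cato, Evan, Faye, Jules, Quin, Rhea, Tess]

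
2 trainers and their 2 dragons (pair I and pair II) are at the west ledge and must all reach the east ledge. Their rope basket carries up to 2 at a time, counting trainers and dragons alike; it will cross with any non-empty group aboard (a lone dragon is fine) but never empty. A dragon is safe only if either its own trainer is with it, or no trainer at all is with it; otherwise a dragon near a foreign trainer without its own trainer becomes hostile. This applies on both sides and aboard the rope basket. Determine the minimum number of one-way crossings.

5

Counting alone: each trip to the east ledge takes at most 2 across and each return brings at least 1 back, so after t trips out (and t−1 returns) at most 2t − (t−1) of the 4 are across; that first reaches 4 at t = 3, so at least 5 crossings are needed.
The plan below uses exactly 5 crossings, so it is optimal:
1. dragon I and trainer I cross → the east ledge.
2. trainer I crosses ← the west ledge.
3. trainer I and trainer II cross → the east ledge.
4. trainer II crosses ← the west ledge.
5. dragon II and trainer II cross → the east ledge.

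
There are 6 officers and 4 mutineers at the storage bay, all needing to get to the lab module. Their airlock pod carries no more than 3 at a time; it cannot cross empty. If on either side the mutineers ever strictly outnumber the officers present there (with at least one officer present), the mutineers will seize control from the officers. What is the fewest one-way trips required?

Counting alone: each trip to the lab module takes at most 3 across and each return brings at least 1 back, so after t trips out (and t−1 returns) at most 3t − (t−1) of the 10 are across; that first reaches 10 at t = 5, so at least 9 crossings are needed.
The plan below uses exactly 9 crossings, so it is optimal:
1. 2 mutineers → the lab module.  (the storage bay: 6O 2M; the lab module: 0O 2M)
2. 1 mutineer ← the storage bay.  (the storage bay: 6O 3M; the lab module: 0O 1M)
3. 3 mutineers → the lab module.  (the storage bay: 6O 0M; the lab module: 0O 4M)
4. 1 mutineer ← the storage bay.  (the storage bay: 6O 1M; the lab module: 0O 3M)
5. 3 officers → the lab module.  (the storage bay: 3O 1M; the lab module: 3O 3M)
6. 1 mutineer ← the storage bay.  (the storage bay: 3O 2M; the lab module: 3O 2M)
7. 1 officer and 2 mutineers → the lab module.  (the storage bay: 2O 0M; the lab module: 4O 4M)
8. 1 mutineer ← the storage bay.  (the storage bay: 2O 1M; the lab module: 4O 3M)
9. 2 officers and 1 mutineer → the lab module.  (the storage bay: 0O 0M; the lab module: 6O 4M)

9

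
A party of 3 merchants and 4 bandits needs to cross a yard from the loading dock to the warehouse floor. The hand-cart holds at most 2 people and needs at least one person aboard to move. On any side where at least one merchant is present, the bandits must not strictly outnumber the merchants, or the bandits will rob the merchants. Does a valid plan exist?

The bandits already outnumber the merchants at the loading dock before anyone moves, so the starting position itself is disallowed.

No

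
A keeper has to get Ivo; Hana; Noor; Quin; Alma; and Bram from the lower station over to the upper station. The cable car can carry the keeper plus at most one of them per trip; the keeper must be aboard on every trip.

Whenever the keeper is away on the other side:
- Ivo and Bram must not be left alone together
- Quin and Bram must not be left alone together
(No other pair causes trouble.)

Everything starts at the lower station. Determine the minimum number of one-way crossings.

13

Counting alone: the keeper can take at most 1 across per trip to the upper station, so moving all 6 needs at least 6 loaded trips out, with a return between consecutive ones — at least 11 crossings.
The safety rule pushes this higher. Following every safe sequence of crossings, the most of the 6 that can be at the upper station as the cable car arrives there on crossing 11 is 5 — never all 6.
So no plan with fewer than 13 crossings exists, and this one achieves 13:
1. Keeper goes to the upper station with Bram.  [the lower station: Alma, Hana, Ivo, Noor, Quin | the upper station: Bram]
2. Keeper goes back to the lower station alone.  [the lower station: Alma, Hana, Ivo, Noor, Quin | the upper station: Bram]
3. Keeper goes to the upper station with Ivo.  [the lower station: Alma, Hana, Noor, Quin | the upper station: Bram, Ivo]
4. Keeper goes back to the lower station with Bram.  [the lower station: Alma, Bram, Hana, Noor, Quin | the upper station: Ivo]
5. Keeper goes to the upper station with Quin.  [the lower station: Alma, Bram, Hana, Noor | the upper station: Ivo, Quin]
6. Keeper goes back to the lower station alone.  [the lower station: Alma, Bram, Hana, Noor | the upper station: Ivo, Quin]
7. Keeper goes to the upper station with Hana.  [the lower station: Alma, Bram, Noor | the upper station: Hana, Ivo, Quin]
8. Keeper goes back to the lower station alone.  [the lower station: Alma, Bram, Noor | the upper station: Hana, Ivo, Quin]
9. Keeper goes to the upper station with Noor.  [the lower station: Alma, Bram | the upper station: Hana, Ivo, Noor, Quin]
10. Keeper goes back to the lower station alone.  [the lower station: Alma, Bram | the upper station: Hana, Ivo, Noor, Quin]
11. Keeper goes to the upper station with Alma.  [the lower station: Bram | the upper station: Alma, Hana, Ivo, Noor, Quin]
12. Keeper goes back to the lower station alone.  [the lower station: Bram | the upper station: Alma, Hana, Ivo, Noor, Quin]
13. Keeper goes to the upper station with Bram.  [the lower station: — | the upper station: Alma, Bram, Hana, Ivo, Noor, Quin]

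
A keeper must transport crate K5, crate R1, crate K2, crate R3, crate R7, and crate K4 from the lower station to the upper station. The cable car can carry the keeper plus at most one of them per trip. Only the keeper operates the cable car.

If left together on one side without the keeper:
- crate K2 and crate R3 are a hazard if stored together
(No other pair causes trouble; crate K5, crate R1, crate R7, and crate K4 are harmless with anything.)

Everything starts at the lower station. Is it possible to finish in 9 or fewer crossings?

No

Counting alone: the keeper can take at most 1 across per trip to the upper station, so moving all 6 needs at least 6 loaded trips out, with a return between consecutive ones — at least 11 crossings.
Since 9 < 11, 9 crossings cannot be enough. (The shortest complete plan in fact takes 11:)
1. Keeper goes to the upper station with crate K2.
2. Keeper goes back to the lower station alone.
3. Keeper goes to the upper station with crate K5.
4. Keeper goes back to the lower station alone.
5. Keeper goes to the upper station with crate R1.
6. Keeper goes back to the lower station alone.
7. Keeper goes to the upper station with crate R7.
8. Keeper goes back to the lower station alone.
9. Keeper goes to the upper station with crate K4.
10. Keeper goes back to the lower station alone.
11. Keeper goes to the upper station with crate R3.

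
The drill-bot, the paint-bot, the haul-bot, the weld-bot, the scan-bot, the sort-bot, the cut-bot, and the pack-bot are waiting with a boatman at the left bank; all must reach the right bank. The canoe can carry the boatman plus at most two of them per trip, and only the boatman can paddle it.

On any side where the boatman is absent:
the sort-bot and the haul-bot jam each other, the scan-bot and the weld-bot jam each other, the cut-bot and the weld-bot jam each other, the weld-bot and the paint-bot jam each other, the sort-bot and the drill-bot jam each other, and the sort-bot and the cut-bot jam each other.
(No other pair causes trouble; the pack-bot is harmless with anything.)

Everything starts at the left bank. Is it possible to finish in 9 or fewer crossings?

Yes

Yes — this plan uses 9 crossings (≤ 9):
1. Boatman goes to the right bank with the sort-bot and the weld-bot.  [the left bank: the cut-bot, the drill-bot, the haul-bot, the pack-bot, the paint-bot, the scan-bot | the right bank: the sort-bot, the weld-bot]
2. Boatman goes back to the left bank alone.  [the left bank: the cut-bot, the drill-bot, the haul-bot, the pack-bot, the paint-bot, the scan-bot | the right bank: the sort-bot, the weld-bot]
3. Boatman goes to the right bank with the drill-bot and the haul-bot.  [the left bank: the cut-bot, the pack-bot, the paint-bot, the scan-bot | the right bank: the drill-bot, the haul-bot, the sort-bot, the weld-bot]
4. Boatman goes back to the left bank with the sort-bot.  [the left bank: the cut-bot, the pack-bot, the paint-bot, the scan-bot, the sort-bot | the right bank: the drill-bot, the haul-bot, the weld-bot]
5. Boatman goes to the right bank with the cut-bot and the paint-bot.  [the left bank: the pack-bot, the scan-bot, the sort-bot | the right bank: the cut-bot, the drill-bot, the haul-bot, the paint-bot, the weld-bot]
6. Boatman goes back to the left bank with the weld-bot.  [the left bank: the pack-bot, the scan-bot, the sort-bot, the weld-bot | the right bank: the cut-bot, the drill-bot, the haul-bot, the paint-bot]
7. Boatman goes to the right bank with the pack-bot and the scan-bot.  [the left bank: the sort-bot, the weld-bot | the right bank: the cut-bot, the drill-bot, the haul-bot, the pack-bot, the paint-bot, the scan-bot]
8. Boatman goes back to the left bank alone.  [the left bank: the sort-bot, the weld-bot | the right bank: the cut-bot, the drill-bot, the haul-bot, the pack-bot, the paint-bot, the scan-bot]
9. Boatman goes to the right bank with the sort-bot and the weld-bot.  [the left bank: — | the right bank: the cut-bot, the drill-bot, the haul-bot, the pack-bot, the paint-bot, the scan-bot, the sort-bot, the weld-bot]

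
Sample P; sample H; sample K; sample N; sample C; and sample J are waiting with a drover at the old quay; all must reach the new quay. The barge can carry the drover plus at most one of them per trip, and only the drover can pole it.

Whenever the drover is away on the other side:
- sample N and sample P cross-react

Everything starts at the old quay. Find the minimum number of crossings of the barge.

Counting alone: the drover can take at most 1 across per trip to the new quay, so moving all 6 needs at least 6 loaded trips out, with a return between consecutive ones — at least 11 crossings.
The plan below uses exactly 11 crossings, so it is optimal:
1. Drover goes to the new quay with sample P.  [the old quay: sample C, sample H, sample J, sample K, sample N | the new quay: sample P]
2. Drover goes back to the old quay alone.  [the old quay: sample C, sample H, sample J, sample K, sample N | the new quay: sample P]
3. Drover goes to the new quay with sample H.  [the old quay: sample C, sample J, sample K, sample N | the new quay: sample H, sample P]
4. Drover goes back to the old quay alone.  [the old quay: sample C, sample J, sample K, sample N | the new quay: sample H, sample P]
5. Drover goes to the new quay with sample K.  [the old quay: sample C, sample J, sample N | the new quay: sample H, sample K, sample P]
6. Drover goes back to the old quay alone.  [the old quay: sample C, sample J, sample N | the new quay: sample H, sample K, sample P]
7. Drover goes to the new quay with sample C.  [the old quay: sample J, sample N | the new quay: sample C, sample H, sample K, sample P]
8. Drover goes back to the old quay alone.  [the old quay: sample J, sample N | the new quay: sample C, sample H, sample K, sample P]
9. Drover goes to the new quay with sample J.  [the old quay: sample N | the new quay: sample C, sample H, sample J, sample K, sample P]
10. Drover goes back to the old quay alone.  [the old quay: sample N | the new quay: sample C, sample H, sample J, sample K, sample P]
11. Drover goes to the new quay with sample N.  [the old quay: — | the new quay: sample C, sample H, sample J, sample K, sample N, sample P]

11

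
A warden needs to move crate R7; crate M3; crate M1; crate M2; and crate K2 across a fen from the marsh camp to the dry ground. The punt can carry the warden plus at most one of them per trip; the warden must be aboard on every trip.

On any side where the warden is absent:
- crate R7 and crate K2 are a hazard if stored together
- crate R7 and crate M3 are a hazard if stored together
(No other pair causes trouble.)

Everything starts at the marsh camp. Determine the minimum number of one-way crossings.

Counting alone: the warden can take at most 1 across per trip to the dry ground, so moving all 5 needs at least 5 loaded trips out, with a return between consecutive ones — at least 9 crossings.
The safety rule pushes this higher. Following every safe sequence of crossings, the most of the 5 that can be at the dry ground as the punt arrives there on crossing 9 is 4 — never all 5.
So no plan with fewer than 11 crossings exists, and this one achieves 11:
1. Warden goes to the dry ground with crate R7.
2. Warden goes back to the marsh camp alone.
3. Warden goes to the dry ground with crate M3.
4. Warden goes back to the marsh camp with crate R7.
5. Warden goes to the dry ground with crate K2.
6. Warden goes back to the marsh camp alone.
7. Warden goes to the dry ground with crate M1.
8. Warden goes back to the marsh camp alone.
9. Warden goes to the dry ground with crate M2.
10. Warden goes back to the marsh camp alone.
11. Warden goes to the dry ground with crate R7.

11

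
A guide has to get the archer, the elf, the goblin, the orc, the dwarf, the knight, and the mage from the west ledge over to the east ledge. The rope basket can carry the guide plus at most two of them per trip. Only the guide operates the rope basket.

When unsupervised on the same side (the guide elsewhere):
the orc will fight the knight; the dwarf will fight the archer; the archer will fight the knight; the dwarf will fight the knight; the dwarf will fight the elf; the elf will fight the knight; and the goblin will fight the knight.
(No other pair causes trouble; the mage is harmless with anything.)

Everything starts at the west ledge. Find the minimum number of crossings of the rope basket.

Counting alone: the guide can take at most 2 across per trip to the east ledge, so moving all 7 needs at least 4 loaded trips out, with a return between consecutive ones — at least 7 crossings.
The safety rule pushes this higher. Following every safe sequence of crossings, the most of the 7 that can be at the east ledge as the rope basket arrives there on crossings 7, 9 is 5, 6 respectively — never all 7.
So no plan with fewer than 11 crossings exists, and this one achieves 11:
1. Guide goes to the east ledge with the dwarf and the knight.
2. Guide goes back to the west ledge with the dwarf.
3. Guide goes to the east ledge with the archer and the elf.
4. Guide goes back to the west ledge with the knight.
5. Guide goes to the east ledge with the goblin and the knight.
6. Guide goes back to the west ledge with the knight.
7. Guide goes to the east ledge with the dwarf and the orc.
8. Guide goes back to the west ledge with the dwarf.
9. Guide goes to the east ledge with the dwarf and the mage.
10. Guide goes back to the west ledge with the dwarf.
11. Guide goes to the east ledge with the dwarf and the knight.

11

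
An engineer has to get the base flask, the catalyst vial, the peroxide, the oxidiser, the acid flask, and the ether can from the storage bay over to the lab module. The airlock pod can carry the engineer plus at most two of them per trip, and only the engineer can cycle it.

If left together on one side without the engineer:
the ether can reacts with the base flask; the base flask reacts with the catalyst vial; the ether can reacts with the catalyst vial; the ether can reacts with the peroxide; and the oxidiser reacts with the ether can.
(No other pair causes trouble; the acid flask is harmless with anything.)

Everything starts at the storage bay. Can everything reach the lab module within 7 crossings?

Counting alone: the engineer can take at most 2 across per trip to the lab module, so moving all 6 needs at least 3 loaded trips out, with a return between consecutive ones — at least 5 crossings.
The safety rule pushes this higher. Following every safe sequence of crossings, the most of the 6 that can be at the lab module as the airlock pod arrives there on crossings 5, 7 is 4, 5 respectively — never all 6.
So the move cannot be finished within 7 crossings. (The shortest complete plan takes 9:)
1. Engineer goes to the lab module with the base flask and the ether can.  [the storage bay: the acid flask, the catalyst vial, the oxidiser, the peroxide | the lab module: the base flask, the ether can]
2. Engineer goes back to the storage bay with the base flask.  [the storage bay: the acid flask, the base flask, the catalyst vial, the oxidiser, the peroxide | the lab module: the ether can]
3. Engineer goes to the lab module with the base flask and the peroxide.  [the storage bay: the acid flask, the catalyst vial, the oxidiser | the lab module: the base flask, the ether can, the peroxide]
4. Engineer goes back to the storage bay with the ether can.  [the storage bay: the acid flask, the catalyst vial, the ether can, the oxidiser | the lab module: the base flask, the peroxide]
5. Engineer goes to the lab module with the catalyst vial and the oxidiser.  [the storage bay: the acid flask, the ether can | the lab module: the base flask, the catalyst vial, the oxidiser, the peroxide]
6. Engineer goes back to the storage bay with the base flask.  [the storage bay: the acid flask, the base flask, the ether can | the lab module: the catalyst vial, the oxidiser, the peroxide]
7. Engineer goes to the lab module with the acid flask and the base flask.  [the storage bay: the ether can | the lab module: the acid flask, the base flask, the catalyst vial, the oxidiser, the peroxide]
8. Engineer goes back to the storage bay with the base flask.  [the storage bay: the base flask, the ether can | the lab module: the acid flask, the catalyst vial, the oxidiser, the peroxide]
9. Engineer goes to the lab module with the base flask and the ether can.  [the storage bay: — | the lab module: the acid flask, the base flask, the catalyst vial, the ether can, the oxidiser, the peroxide]

No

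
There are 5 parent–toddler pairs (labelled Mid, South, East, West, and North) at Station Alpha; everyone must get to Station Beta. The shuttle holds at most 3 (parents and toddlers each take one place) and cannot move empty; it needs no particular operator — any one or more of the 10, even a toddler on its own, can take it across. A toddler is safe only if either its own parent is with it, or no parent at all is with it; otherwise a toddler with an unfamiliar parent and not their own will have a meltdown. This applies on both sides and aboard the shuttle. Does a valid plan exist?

Yes

1. parent Mid and toddler Mid cross → Station Beta.
2. parent Mid crosses ← Station Alpha.
3. toddler East, toddler South, and toddler West cross → Station Beta.
4. toddler Mid crosses ← Station Alpha.
5. parent East, parent South, and parent West cross → Station Beta.
6. parent South and toddler South cross ← Station Alpha.
7. parent Mid, parent North, and parent South cross → Station Beta.
8. toddler East crosses ← Station Alpha.
9. toddler Mid and toddler South cross → Station Beta.
10. toddler Mid crosses ← Station Alpha.
11. toddler East, toddler Mid, and toddler North cross → Station Beta.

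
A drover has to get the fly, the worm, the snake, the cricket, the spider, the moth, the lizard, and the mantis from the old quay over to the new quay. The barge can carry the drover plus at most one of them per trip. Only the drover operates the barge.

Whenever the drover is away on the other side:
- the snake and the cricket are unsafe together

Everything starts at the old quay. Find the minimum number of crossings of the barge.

15

Counting alone: the drover can take at most 1 across per trip to the new quay, so moving all 8 needs at least 8 loaded trips out, with a return between consecutive ones — at least 15 crossings.
The plan below uses exactly 15 crossings, so it is optimal:
1. Drover goes to the new quay with the snake.  [the old quay: the cricket, the fly, the lizard, the mantis, the moth, the spider, the worm | the new quay: the snake]
2. Drover goes back to the old quay alone.  [the old quay: the cricket, the fly, the lizard, the mantis, the moth, the spider, the worm | the new quay: the snake]
3. Drover goes to the new quay with the fly.  [the old quay: the cricket, the lizard, the mantis, the moth, the spider, the worm | the new quay: the fly, the snake]
4. Drover goes back to the old quay alone.  [the old quay: the cricket, the lizard, the mantis, the moth, the spider, the worm | the new quay: the fly, the snake]
5. Drover goes to the new quay with the worm.  [the old quay: the cricket, the lizard, the mantis, the moth, the spider | the new quay: the fly, the snake, the worm]
6. Drover goes back to the old quay alone.  [the old quay: the cricket, the lizard, the mantis, the moth, the spider | the new quay: the fly, the snake, the worm]
7. Drover goes to the new quay with the spider.  [the old quay: the cricket, the lizard, the mantis, the moth | the new quay: the fly, the snake, the spider, the worm]
8. Drover goes back to the old quay alone.  [the old quay: the cricket, the lizard, the mantis, the moth | the new quay: the fly, the snake, the spider, the worm]
9. Drover goes to the new quay with the moth.  [the old quay: the cricket, the lizard, the mantis | the new quay: the fly, the moth, the snake, the spider, the worm]
10. Drover goes back to the old quay alone.  [the old quay: the cricket, the lizard, the mantis | the new quay: the fly, the moth, the snake, the spider, the worm]
11. Drover goes to the new quay with the lizard.  [the old quay: the cricket, the mantis | the new quay: the fly, the lizard, the moth, the snake, the spider, the worm]
12. Drover goes back to the old quay alone.  [the old quay: the cricket, the mantis | the new quay: the fly, the lizard, the moth, the snake, the spider, the worm]
13. Drover goes to the new quay with the mantis.  [the old quay: the cricket | the new quay: the fly, the lizard, the mantis, the moth, the snake, the spider, the worm]
14. Drover goes back to the old quay alone.  [the old quay: the cricket | the new quay: the fly, the lizard, the mantis, the moth, the snake, the spider, the worm]
15. Drover goes to the new quay with the cricket.  [the old quay: — | the new quay: the cricket, the fly, the lizard, the mantis, the moth, the snake, the spider, the worm]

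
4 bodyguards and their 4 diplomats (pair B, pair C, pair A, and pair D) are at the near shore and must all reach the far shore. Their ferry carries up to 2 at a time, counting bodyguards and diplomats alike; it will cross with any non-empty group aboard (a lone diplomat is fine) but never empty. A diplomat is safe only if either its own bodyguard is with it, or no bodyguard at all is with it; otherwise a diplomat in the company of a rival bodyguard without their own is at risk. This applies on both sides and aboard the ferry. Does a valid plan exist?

No

Following every safe sequence of crossings from the start, the most of the 8 that can be at the far shore as the ferry arrives there on crossings 1, 3, 5 is 2, 3, 4 respectively; the best ever achieved is 4 of 8.
From crossing 7 on, no configuration arises that was not already reachable earlier: only 44 distinct safe configurations (who is on which side, and where the ferry is) can ever be reached, none of them has everyone across, and every continuation just revisits them. So no valid plan exists.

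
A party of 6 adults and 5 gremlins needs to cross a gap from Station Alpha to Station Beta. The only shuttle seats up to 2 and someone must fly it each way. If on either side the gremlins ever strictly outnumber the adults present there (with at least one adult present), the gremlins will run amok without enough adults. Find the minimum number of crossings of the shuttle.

19

Counting alone: each trip to Station Beta takes at most 2 across and each return brings at least 1 back, so after t trips out (and t−1 returns) at most 2t − (t−1) of the 11 are across; that first reaches 11 at t = 10, so at least 19 crossings are needed.
The plan below uses exactly 19 crossings, so it is optimal:
1. 2 gremlins → Station Beta.  (Station Alpha: 6A 3G; Station Beta: 0A 2G)
2. 1 gremlin ← Station Alpha.  (Station Alpha: 6A 4G; Station Beta: 0A 1G)
3. 2 gremlins → Station Beta.  (Station Alpha: 6A 2G; Station Beta: 0A 3G)
4. 1 gremlin ← Station Alpha.  (Station Alpha: 6A 3G; Station Beta: 0A 2G)
5. 2 adults → Station Beta.  (Station Alpha: 4A 3G; Station Beta: 2A 2G)
6. 1 gremlin ← Station Alpha.  (Station Alpha: 4A 4G; Station Beta: 2A 1G)
7. 1 adult and 1 gremlin → Station Beta.  (Station Alpha: 3A 3G; Station Beta: 3A 2G)
8. 1 adult ← Station Alpha.  (Station Alpha: 4A 3G; Station Beta: 2A 2G)
9. 1 adult and 1 gremlin → Station Beta.  (Station Alpha: 3A 2G; Station Beta: 3A 3G)
10. 1 gremlin ← Station Alpha.  (Station Alpha: 3A 3G; Station Beta: 3A 2G)
11. 1 adult and 1 gremlin → Station Beta.  (Station Alpha: 2A 2G; Station Beta: 4A 3G)
12. 1 adult ← Station Alpha.  (Station Alpha: 3A 2G; Station Beta: 3A 3G)
13. 1 adult and 1 gremlin → Station Beta.  (Station Alpha: 2A 1G; Station Beta: 4A 4G)
14. 1 gremlin ← Station Alpha.  (Station Alpha: 2A 2G; Station Beta: 4A 3G)
15. 1 adult and 1 gremlin → Station Beta.  (Station Alpha: 1A 1G; Station Beta: 5A 4G)
16. 1 adult ← Station Alpha.  (Station Alpha: 2A 1G; Station Beta: 4A 4G)
17. 1 adult and 1 gremlin → Station Beta.  (Station Alpha: 1A 0G; Station Beta: 5A 5G)
18. 1 gremlin ← Station Alpha.  (Station Alpha: 1A 1G; Station Beta: 5A 4G)
19. 1 adult and 1 gremlin → Station Beta.  (Station Alpha: 0A 0G; Station Beta: 6A 5G)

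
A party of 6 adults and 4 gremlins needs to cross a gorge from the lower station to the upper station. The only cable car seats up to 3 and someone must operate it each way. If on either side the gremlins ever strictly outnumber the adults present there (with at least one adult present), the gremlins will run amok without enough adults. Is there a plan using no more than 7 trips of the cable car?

No

Counting alone: each trip to the upper station takes at most 3 across and each return brings at least 1 back, so after t trips out (and t−1 returns) at most 3t − (t−1) of the 10 are across; that first reaches 10 at t = 5, so at least 9 crossings are needed.
Since 7 < 9, 7 crossings cannot be enough. (The shortest complete plan in fact takes 9:)
1. 2 gremlins → the upper station.  (the lower station: 6A 2G; the upper station: 0A 2G)
2. 1 gremlin ← the lower station.  (the lower station: 6A 3G; the upper station: 0A 1G)
3. 3 gremlins → the upper station.  (the lower station: 6A 0G; the upper station: 0A 4G)
4. 1 gremlin ← the lower station.  (the lower station: 6A 1G; the upper station: 0A 3G)
5. 3 adults → the upper station.  (the lower station: 3A 1G; the upper station: 3A 3G)
6. 1 gremlin ← the lower station.  (the lower station: 3A 2G; the upper station: 3A 2G)
7. 1 adult and 2 gremlins → the upper station.  (the lower station: 2A 0G; the upper station: 4A 4G)
8. 1 gremlin ← the lower station.  (the lower station: 2A 1G; the upper station: 4A 3G)
9. 2 adults and 1 gremlin → the upper station.  (the lower station: 0A 0G; the upper station: 6A 4G)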